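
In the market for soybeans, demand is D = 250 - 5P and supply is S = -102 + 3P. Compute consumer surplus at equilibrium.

Consumer surplus = 90

Equilibrium: 250 - 5P = -102 + 3P gives P* = 44, Q* = 30.
Demand choke price (D = 0): P = 50.
CS = ½(50 − 44)(30) = 90.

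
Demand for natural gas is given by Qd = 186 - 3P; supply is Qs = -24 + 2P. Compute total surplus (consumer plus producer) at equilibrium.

Total surplus = 1500

Equilibrium: 186 - 3P = -24 + 2P gives P* = 42, Q* = 60.
Demand choke price: P = 62; supply starts at P = 12.
CS = ½(62 − 42)(60) = 600; PS = ½(42 − 12)(60) = 900.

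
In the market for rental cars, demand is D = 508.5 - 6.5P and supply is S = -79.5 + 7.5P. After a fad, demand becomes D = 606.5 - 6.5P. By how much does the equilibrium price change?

Original equilibrium: P* = 42, Q* = 235.5.
New equilibrium: 606.5 - 6.5P = -79.5 + 7.5P, so 686 = 14P and P' = 49; Q' = 606.5 − 6.5(49) = 288.
Change in price: 49 − 42 = 7.

ΔP = 7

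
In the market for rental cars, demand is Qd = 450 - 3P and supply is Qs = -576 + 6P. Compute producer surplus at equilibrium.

Producer surplus = 972

Equilibrium: 450 - 3P = -576 + 6P gives P* = 114, Q* = 108.
Supply starts at P = 96 (where Qs = 0).
PS = ½(114 − 96)(108) = 972.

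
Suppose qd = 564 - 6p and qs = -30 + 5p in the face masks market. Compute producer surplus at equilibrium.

Equilibrium: 564 - 6p = -30 + 5p gives p* = 54, q* = 240.
Supply starts at p = 6 (where qs = 0).
PS = ½(54 − 6)(240) = 5760.

Producer surplus = 5760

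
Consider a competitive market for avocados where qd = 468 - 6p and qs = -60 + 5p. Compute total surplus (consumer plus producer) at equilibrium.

Equilibrium: 468 - 6p = -60 + 5p gives p* = 48, q* = 180.
Demand choke price: p = 78; supply starts at p = 12.
CS = ½(78 − 48)(180) = 2700; PS = ½(48 − 12)(180) = 3240.

Total surplus = 5940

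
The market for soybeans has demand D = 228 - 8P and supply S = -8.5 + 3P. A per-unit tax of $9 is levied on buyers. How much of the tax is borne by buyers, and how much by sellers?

Buyers bear 27/11, sellers bear 72/11

Pre-tax equilibrium: P* = 21.5, Q* = 56.
Tax on buyers shifts demand to D = 228 − 8(P + 9) = 156 - 8P.
156 - 8P = -8.5 + 3P gives seller price Ps = 329/22; buyers pay Pb = 329/22 + 9 = 527/22.
New quantity: Q = 228 − 8(527/22) = 400/11.
Buyer burden = 527/22 − 21.5 = 27/11; seller burden = 21.5 − 329/22 = 72/11.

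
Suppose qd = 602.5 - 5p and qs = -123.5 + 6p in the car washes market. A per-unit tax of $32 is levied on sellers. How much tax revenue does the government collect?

Tax revenue = 65200/11

Pre-tax equilibrium: p* = 66, q* = 272.5.
Tax on sellers shifts supply to qs = -123.5 + 6(p − 32) = -315.5 + 6p.
602.5 - 5p = -315.5 + 6p gives buyer price pb = 918/11; sellers receive ps = 918/11 − 32 = 566/11.
New quantity: q = 602.5 − 5(918/11) = 4075/22.
Revenue = 32 × 4075/22 = 65200/11.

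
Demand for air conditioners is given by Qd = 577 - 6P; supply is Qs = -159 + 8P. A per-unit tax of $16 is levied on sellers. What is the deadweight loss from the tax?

Deadweight loss = 3072/7

Pre-tax equilibrium: P* = 368/7, Q* = 1831/7.
Tax on sellers shifts supply to Qs = -159 + 8(P − 16) = -287 + 8P.
577 - 6P = -287 + 8P gives buyer price Pb = 432/7; sellers receive Ps = 432/7 − 16 = 320/7.
New quantity: Q = 577 − 6(432/7) = 1447/7.
DWL = ½ × 16 × (1831/7 − 1447/7) = 3072/7.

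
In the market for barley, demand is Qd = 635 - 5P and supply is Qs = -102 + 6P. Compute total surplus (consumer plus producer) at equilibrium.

Total surplus = 16500

Equilibrium: 635 - 5P = -102 + 6P gives P* = 67, Q* = 300.
Demand choke price: P = 127; supply starts at P = 17.
CS = ½(127 − 67)(300) = 9000; PS = ½(67 − 17)(300) = 7500.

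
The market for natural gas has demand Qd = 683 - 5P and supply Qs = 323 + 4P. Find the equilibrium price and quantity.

P* = 40, Q* = 483

Set Qd = Qs: 683 - 5P = 323 + 4P.
360 = 9P, so P* = 40.
Q* = 683 − 5(40) = 483.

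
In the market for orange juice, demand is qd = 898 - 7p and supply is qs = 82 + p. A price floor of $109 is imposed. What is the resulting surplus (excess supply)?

Surplus = 56

Equilibrium price would be p* = 102, so the floor at 109 binds.
At p = 109: qd = 135, qs = 191.
Surplus = 191 − 135 = 56.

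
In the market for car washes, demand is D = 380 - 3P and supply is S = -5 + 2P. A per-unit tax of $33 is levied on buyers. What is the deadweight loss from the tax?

Deadweight loss = 653.4

Pre-tax equilibrium: P* = 77, Q* = 149.
Tax on buyers shifts demand to D = 380 − 3(P + 33) = 281 - 3P.
281 - 3P = -5 + 2P gives seller price Ps = 57.2; buyers pay Pb = 57.2 + 33 = 90.2.
New quantity: Q = 380 − 3(90.2) = 109.4.
DWL = ½ × 33 × (149 − 109.4) = 653.4.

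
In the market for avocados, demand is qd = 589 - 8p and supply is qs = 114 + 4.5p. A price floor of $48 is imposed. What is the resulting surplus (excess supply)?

Surplus = 125

Equilibrium price would be p* = 38, so the floor at 48 binds.
At p = 48: qd = 205, qs = 330.
Surplus = 330 − 205 = 125.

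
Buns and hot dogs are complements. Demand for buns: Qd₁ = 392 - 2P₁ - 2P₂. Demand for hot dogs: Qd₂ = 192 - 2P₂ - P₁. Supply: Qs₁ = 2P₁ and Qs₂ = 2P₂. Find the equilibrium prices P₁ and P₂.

Market 1: 392 - 2P₁ - 2P₂ = 2P₁ → 4P₁ + 2P₂ = 392.
Market 2: 4P₂ + P₁ = 192.
Eliminating P₂: 4×(1) − 2×(2) gives 14P₁ = 1184, so P₁ = 592/7.
Back-substitute into (2): P₂ = (192 − 1×592/7) / 4 = 188/7.

P₁ = 592/7, P₂ = 188/7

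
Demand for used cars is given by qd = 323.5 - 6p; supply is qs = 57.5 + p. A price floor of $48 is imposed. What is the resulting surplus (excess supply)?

Surplus = 70

Equilibrium price would be p* = 38, so the floor at 48 binds.
At p = 48: qd = 35.5, qs = 105.5.
Surplus = 105.5 − 35.5 = 70.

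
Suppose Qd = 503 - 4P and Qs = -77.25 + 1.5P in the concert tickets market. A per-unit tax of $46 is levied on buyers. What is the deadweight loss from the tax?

Deadweight loss = 12696/11

Pre-tax equilibrium: P* = 105.5, Q* = 81.
Tax on buyers shifts demand to Qd = 503 − 4(P + 46) = 319 - 4P.
319 - 4P = -77.25 + 1.5P gives seller price Ps = 1585/22; buyers pay Pb = 1585/22 + 46 = 2597/22.
New quantity: Q = 503 − 4(2597/22) = 339/11.
DWL = ½ × 46 × (81 − 339/11) = 12696/11.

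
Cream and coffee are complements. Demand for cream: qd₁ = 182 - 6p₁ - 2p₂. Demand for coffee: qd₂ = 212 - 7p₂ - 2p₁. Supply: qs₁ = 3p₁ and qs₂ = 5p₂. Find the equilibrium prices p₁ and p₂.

p₁ = 220/13, p₂ = 193/13

Market 1: 182 - 6p₁ - 2p₂ = 3p₁ → 9p₁ + 2p₂ = 182.
Market 2: 12p₂ + 2p₁ = 212.
Eliminating p₂: 12×(1) − 2×(2) gives 104p₁ = 1760, so p₁ = 220/13.
Back-substitute into (2): p₂ = (212 − 2×220/13) / 12 = 193/13.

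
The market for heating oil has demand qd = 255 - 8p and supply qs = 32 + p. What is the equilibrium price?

p* = 223/9

Set qd = qs: 255 - 8p = 32 + p.
223 = 9p, so p* = 223/9.
q* = 255 − 8(223/9) = 511/9.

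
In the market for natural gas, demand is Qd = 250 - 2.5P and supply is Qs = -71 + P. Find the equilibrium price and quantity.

Set Qd = Qs: 250 - 2.5P = -71 + P.
321 = 3.5P, so P* = 642/7.
Q* = 250 − 2.5(642/7) = 145/7.

P* = 642/7, Q* = 145/7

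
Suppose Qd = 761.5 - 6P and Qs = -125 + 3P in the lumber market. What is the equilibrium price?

P* = 98.5

Set Qd = Qs: 761.5 - 6P = -125 + 3P.
886.5 = 9P, so P* = 98.5.
Q* = 761.5 − 6(98.5) = 170.5.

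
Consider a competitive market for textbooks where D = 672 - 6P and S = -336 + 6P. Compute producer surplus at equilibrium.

Equilibrium: 672 - 6P = -336 + 6P gives P* = 84, Q* = 168.
Supply starts at P = 56 (where S = 0).
PS = ½(84 − 56)(168) = 2352.

Producer surplus = 2352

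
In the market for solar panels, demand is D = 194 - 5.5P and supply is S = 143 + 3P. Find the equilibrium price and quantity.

P* = 6, Q* = 161

Set D = S: 194 - 5.5P = 143 + 3P.
51 = 8.5P, so P* = 6.
Q* = 194 − 5.5(6) = 161.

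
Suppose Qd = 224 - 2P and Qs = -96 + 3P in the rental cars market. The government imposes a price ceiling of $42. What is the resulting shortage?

Shortage = 110

Equilibrium price would be P* = 64, so the ceiling at 42 binds.
At P = 42: Qd = 224 − 2(42) = 140, Qs = -96 + 3(42) = 30.
Shortage = 140 − 30 = 110.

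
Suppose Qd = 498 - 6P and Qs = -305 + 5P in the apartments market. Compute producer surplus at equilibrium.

Equilibrium: 498 - 6P = -305 + 5P gives P* = 73, Q* = 60.
Supply starts at P = 61 (where Qs = 0).
PS = ½(73 − 61)(60) = 360.

Producer surplus = 360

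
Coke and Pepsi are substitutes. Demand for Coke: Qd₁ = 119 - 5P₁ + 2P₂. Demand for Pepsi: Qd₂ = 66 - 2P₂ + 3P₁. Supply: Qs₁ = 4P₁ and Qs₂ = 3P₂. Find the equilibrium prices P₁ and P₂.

P₁ = 727/39, P₂ = 317/13

Market 1: 119 - 5P₁ + 2P₂ = 4P₁ → 9P₁ - 2P₂ = 119.
Market 2: 5P₂ - 3P₁ = 66.
Eliminating P₂: 5×(1) + 2×(2) gives 39P₁ = 727, so P₁ = 727/39.
Back-substitute into (2): P₂ = (66 + 3×727/39) / 5 = 317/13.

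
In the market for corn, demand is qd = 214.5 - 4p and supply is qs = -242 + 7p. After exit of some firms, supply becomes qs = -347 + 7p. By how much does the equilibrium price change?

Original equilibrium: p* = 41.5, q* = 48.5.
New equilibrium: 214.5 - 4p = -347 + 7p, so 561.5 = 11p and p' = 1123/22; q' = 214.5 − 4(1123/22) = 227/22.
Change in price: 1123/22 − 41.5 = 105/11.

Δp = 105/11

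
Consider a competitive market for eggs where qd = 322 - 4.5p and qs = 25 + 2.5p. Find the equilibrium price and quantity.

Set qd = qs: 322 - 4.5p = 25 + 2.5p.
297 = 7p, so p* = 297/7.
q* = 322 − 4.5(297/7) = 1835/14.

p* = 297/7, q* = 1835/14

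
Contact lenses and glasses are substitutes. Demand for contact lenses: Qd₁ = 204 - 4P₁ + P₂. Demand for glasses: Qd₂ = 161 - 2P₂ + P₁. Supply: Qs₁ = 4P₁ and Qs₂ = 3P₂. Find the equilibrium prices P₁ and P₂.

Market 1: 204 - 4P₁ + P₂ = 4P₁ → 8P₁ - P₂ = 204.
Market 2: 5P₂ - P₁ = 161.
Eliminating P₂: 5×(1) + 1×(2) gives 39P₁ = 1181, so P₁ = 1181/39.
Back-substitute into (2): P₂ = (161 + 1×1181/39) / 5 = 1492/39.

P₁ = 1181/39, P₂ = 1492/39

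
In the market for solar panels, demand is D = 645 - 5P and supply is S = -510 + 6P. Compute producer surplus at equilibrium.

Equilibrium: 645 - 5P = -510 + 6P gives P* = 105, Q* = 120.
Supply starts at P = 85 (where S = 0).
PS = ½(105 − 85)(120) = 1200.

Producer surplus = 1200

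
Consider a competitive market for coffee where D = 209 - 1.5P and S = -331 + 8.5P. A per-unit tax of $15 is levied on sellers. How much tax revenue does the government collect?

Pre-tax equilibrium: P* = 54, Q* = 128.
Tax on sellers shifts supply to S = -331 + 8.5(P − 15) = -458.5 + 8.5P.
209 - 1.5P = -458.5 + 8.5P gives buyer price Pb = 66.75; sellers receive Ps = 66.75 − 15 = 51.75.
New quantity: Q = 209 − 1.5(66.75) = 108.875.
Revenue = 15 × 108.875 = 1633.125.

Tax revenue = 1633.125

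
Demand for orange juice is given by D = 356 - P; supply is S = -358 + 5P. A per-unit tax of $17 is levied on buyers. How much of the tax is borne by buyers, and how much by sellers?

Pre-tax equilibrium: P* = 119, Q* = 237.
Tax on buyers shifts demand to D = 356 − 1(P + 17) = 339 - P.
339 - P = -358 + 5P gives seller price Ps = 697/6; buyers pay Pb = 697/6 + 17 = 799/6.
New quantity: Q = 356 − 1(799/6) = 1337/6.
Buyer burden = 799/6 − 119 = 85/6; seller burden = 119 − 697/6 = 17/6.

Buyers bear 85/6, sellers bear 17/6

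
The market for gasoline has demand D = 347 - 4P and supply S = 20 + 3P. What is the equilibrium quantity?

Set D = S: 347 - 4P = 20 + 3P.
327 = 7P, so P* = 327/7.
Q* = 347 − 4(327/7) = 1121/7.

Q* = 1121/7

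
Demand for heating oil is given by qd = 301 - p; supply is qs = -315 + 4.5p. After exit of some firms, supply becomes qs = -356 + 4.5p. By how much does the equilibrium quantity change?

Original equilibrium: p* = 112, q* = 189.
New equilibrium: 301 - p = -356 + 4.5p, so 657 = 5.5p and p' = 1314/11; q' = 301 − 1(1314/11) = 1997/11.
Change in quantity: 1997/11 − 189 = -82/11.

Δq = -82/11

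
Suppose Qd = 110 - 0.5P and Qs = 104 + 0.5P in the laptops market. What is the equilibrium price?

Set Qd = Qs: 110 - 0.5P = 104 + 0.5P.
6 = P, so P* = 6.
Q* = 110 − 0.5(6) = 107.

P* = 6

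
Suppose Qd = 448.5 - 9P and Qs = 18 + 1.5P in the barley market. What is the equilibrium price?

Set Qd = Qs: 448.5 - 9P = 18 + 1.5P.
430.5 = 10.5P, so P* = 41.
Q* = 448.5 − 9(41) = 79.5.

P* = 41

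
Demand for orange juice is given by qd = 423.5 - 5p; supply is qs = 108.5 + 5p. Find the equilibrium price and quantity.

Set qd = qs: 423.5 - 5p = 108.5 + 5p.
315 = 10p, so p* = 31.5.
q* = 423.5 − 5(31.5) = 266.

p* = 31.5, q* = 266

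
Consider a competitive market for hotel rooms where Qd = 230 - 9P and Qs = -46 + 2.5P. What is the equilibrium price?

P* = 24

Set Qd = Qs: 230 - 9P = -46 + 2.5P.
276 = 11.5P, so P* = 24.
Q* = 230 − 9(24) = 14.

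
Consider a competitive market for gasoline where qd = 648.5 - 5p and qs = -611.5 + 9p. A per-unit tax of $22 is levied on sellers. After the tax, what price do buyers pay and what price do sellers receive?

Buyers pay 729/7, sellers receive 575/7

Pre-tax equilibrium: p* = 90, q* = 198.5.
Tax on sellers shifts supply to qs = -611.5 + 9(p − 22) = -809.5 + 9p.
648.5 - 5p = -809.5 + 9p gives buyer price pb = 729/7; sellers receive ps = 729/7 − 22 = 575/7.
New quantity: q = 648.5 − 5(729/7) = 1789/14.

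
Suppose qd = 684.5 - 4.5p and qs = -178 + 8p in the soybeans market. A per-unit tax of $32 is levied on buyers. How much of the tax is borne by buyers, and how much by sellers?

Pre-tax equilibrium: p* = 69, q* = 374.
Tax on buyers shifts demand to qd = 684.5 − 4.5(p + 32) = 540.5 - 4.5p.
540.5 - 4.5p = -178 + 8p gives seller price ps = 57.48; buyers pay pb = 57.48 + 32 = 89.48.
New quantity: q = 684.5 − 4.5(89.48) = 281.84.
Buyer burden = 89.48 − 69 = 20.48; seller burden = 69 − 57.48 = 11.52.

Buyers bear $20.48, sellers bear $11.52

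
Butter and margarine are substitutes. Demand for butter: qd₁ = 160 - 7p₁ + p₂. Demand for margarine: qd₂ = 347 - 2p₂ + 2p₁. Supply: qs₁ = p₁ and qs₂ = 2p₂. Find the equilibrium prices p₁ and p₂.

Market 1: 160 - 7p₁ + p₂ = p₁ → 8p₁ - p₂ = 160.
Market 2: 4p₂ - 2p₁ = 347.
Eliminating p₂: 4×(1) + 1×(2) gives 30p₁ = 987, so p₁ = 32.9.
Back-substitute into (2): p₂ = (347 + 2×32.9) / 4 = 103.2.

p₁ = 32.9, p₂ = 103.2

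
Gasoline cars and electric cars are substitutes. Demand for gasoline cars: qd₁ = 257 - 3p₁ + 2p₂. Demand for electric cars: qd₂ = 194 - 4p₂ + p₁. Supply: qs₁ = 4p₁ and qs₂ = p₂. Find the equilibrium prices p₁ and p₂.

Market 1: 257 - 3p₁ + 2p₂ = 4p₁ → 7p₁ - 2p₂ = 257.
Market 2: 5p₂ - p₁ = 194.
Eliminating p₂: 5×(1) + 2×(2) gives 33p₁ = 1673, so p₁ = 1673/33.
Back-substitute into (2): p₂ = (194 + 1×1673/33) / 5 = 1615/33.

p₁ = 1673/33, p₂ = 1615/33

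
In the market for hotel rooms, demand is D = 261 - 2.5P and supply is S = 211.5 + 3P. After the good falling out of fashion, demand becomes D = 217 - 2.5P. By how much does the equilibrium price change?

ΔP = -8

Original equilibrium: P* = 9, Q* = 238.5.
New equilibrium: 217 - 2.5P = 211.5 + 3P, so 5.5 = 5.5P and P' = 1; Q' = 217 − 2.5(1) = 214.5.
Change in price: 1 − 9 = -8.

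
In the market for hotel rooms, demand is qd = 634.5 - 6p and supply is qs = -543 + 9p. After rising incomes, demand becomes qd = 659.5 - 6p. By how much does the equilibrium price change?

Original equilibrium: p* = 78.5, q* = 163.5.
New equilibrium: 659.5 - 6p = -543 + 9p, so 1202.5 = 15p and p' = 481/6; q' = 659.5 − 6(481/6) = 178.5.
Change in price: 481/6 − 78.5 = 5/3.

Δp = 5/3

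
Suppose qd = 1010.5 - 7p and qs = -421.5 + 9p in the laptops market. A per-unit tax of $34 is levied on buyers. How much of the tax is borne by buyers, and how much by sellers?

Pre-tax equilibrium: p* = 89.5, q* = 384.
Tax on buyers shifts demand to qd = 1010.5 − 7(p + 34) = 772.5 - 7p.
772.5 - 7p = -421.5 + 9p gives seller price ps = 74.625; buyers pay pb = 74.625 + 34 = 108.625.
New quantity: q = 1010.5 − 7(108.625) = 250.125.
Buyer burden = 108.625 − 89.5 = 19.125; seller burden = 89.5 − 74.625 = 14.875.

Buyers bear $19.125, sellers bear $14.875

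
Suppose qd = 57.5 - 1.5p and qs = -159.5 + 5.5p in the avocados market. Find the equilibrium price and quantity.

Set qd = qs: 57.5 - 1.5p = -159.5 + 5.5p.
217 = 7p, so p* = 31.
q* = 57.5 − 1.5(31) = 11.

p* = 31, q* = 11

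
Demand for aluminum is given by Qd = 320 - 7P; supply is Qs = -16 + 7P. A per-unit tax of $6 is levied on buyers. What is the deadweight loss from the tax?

Deadweight loss = 63

Pre-tax equilibrium: P* = 24, Q* = 152.
Tax on buyers shifts demand to Qd = 320 − 7(P + 6) = 278 - 7P.
278 - 7P = -16 + 7P gives seller price Ps = 21; buyers pay Pb = 21 + 6 = 27.
New quantity: Q = 320 − 7(27) = 131.
DWL = ½ × 6 × (152 − 131) = 63.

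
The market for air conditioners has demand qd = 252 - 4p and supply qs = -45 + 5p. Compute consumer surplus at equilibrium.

Equilibrium: 252 - 4p = -45 + 5p gives p* = 33, q* = 120.
Demand choke price (qd = 0): p = 63.
CS = ½(63 − 33)(120) = 1800.

Consumer surplus = 1800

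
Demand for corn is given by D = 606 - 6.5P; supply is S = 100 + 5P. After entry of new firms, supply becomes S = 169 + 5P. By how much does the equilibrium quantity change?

ΔQ = 39

Original equilibrium: P* = 44, Q* = 320.
New equilibrium: 606 - 6.5P = 169 + 5P, so 437 = 11.5P and P' = 38; Q' = 606 − 6.5(38) = 359.
Change in quantity: 359 − 320 = 39.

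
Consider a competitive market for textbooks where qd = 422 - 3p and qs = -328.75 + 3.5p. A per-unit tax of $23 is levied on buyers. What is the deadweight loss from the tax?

Pre-tax equilibrium: p* = 115.5, q* = 75.5.
Tax on buyers shifts demand to qd = 422 − 3(p + 23) = 353 - 3p.
353 - 3p = -328.75 + 3.5p gives seller price ps = 2727/26; buyers pay pb = 2727/26 + 23 = 3325/26.
New quantity: q = 422 − 3(3325/26) = 997/26.
DWL = ½ × 23 × (75.5 − 997/26) = 11109/26.

Deadweight loss = 11109/26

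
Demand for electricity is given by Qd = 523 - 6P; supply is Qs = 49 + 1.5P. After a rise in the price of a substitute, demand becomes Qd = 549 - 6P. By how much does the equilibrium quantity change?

Original equilibrium: P* = 63.2, Q* = 143.8.
New equilibrium: 549 - 6P = 49 + 1.5P, so 500 = 7.5P and P' = 200/3; Q' = 549 − 6(200/3) = 149.
Change in quantity: 149 − 143.8 = 5.2.

ΔQ = 5.2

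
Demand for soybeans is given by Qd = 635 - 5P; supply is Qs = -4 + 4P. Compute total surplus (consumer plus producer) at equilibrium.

Total surplus = 17640

Equilibrium: 635 - 5P = -4 + 4P gives P* = 71, Q* = 280.
Demand choke price: P = 127; supply starts at P = 1.
CS = ½(127 − 71)(280) = 7840; PS = ½(71 − 1)(280) = 9800.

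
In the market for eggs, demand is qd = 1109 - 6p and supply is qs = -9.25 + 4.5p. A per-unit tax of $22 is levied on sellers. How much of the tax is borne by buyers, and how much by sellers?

Pre-tax equilibrium: p* = 106.5, q* = 470.
Tax on sellers shifts supply to qs = -9.25 + 4.5(p − 22) = -108.25 + 4.5p.
1109 - 6p = -108.25 + 4.5p gives buyer price pb = 1623/14; sellers receive ps = 1623/14 − 22 = 1315/14.
New quantity: q = 1109 − 6(1623/14) = 2894/7.
Buyer burden = 1623/14 − 106.5 = 66/7; seller burden = 106.5 − 1315/14 = 88/7.

Buyers bear 66/7, sellers bear 88/7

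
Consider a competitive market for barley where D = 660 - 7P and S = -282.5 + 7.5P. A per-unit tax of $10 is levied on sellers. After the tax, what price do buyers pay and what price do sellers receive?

Pre-tax equilibrium: P* = 65, Q* = 205.
Tax on sellers shifts supply to S = -282.5 + 7.5(P − 10) = -357.5 + 7.5P.
660 - 7P = -357.5 + 7.5P gives buyer price Pb = 2035/29; sellers receive Ps = 2035/29 − 10 = 1745/29.
New quantity: Q = 660 − 7(2035/29) = 4895/29.

Buyers pay 2035/29, sellers receive 1745/29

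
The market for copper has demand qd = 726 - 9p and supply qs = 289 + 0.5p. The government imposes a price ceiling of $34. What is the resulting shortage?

Equilibrium price would be p* = 46, so the ceiling at 34 binds.
At p = 34: qd = 726 − 9(34) = 420, qs = 289 + 0.5(34) = 306.
Shortage = 420 − 306 = 114.

Shortage = 114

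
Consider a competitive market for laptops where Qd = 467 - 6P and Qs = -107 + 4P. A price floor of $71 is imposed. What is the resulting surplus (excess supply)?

Equilibrium price would be P* = 57.4, so the floor at 71 binds.
At P = 71: Qd = 41, Qs = 177.
Surplus = 177 − 41 = 136.

Surplus = 136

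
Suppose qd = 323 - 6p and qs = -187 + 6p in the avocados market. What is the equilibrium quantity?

q* = 68

Set qd = qs: 323 - 6p = -187 + 6p.
510 = 12p, so p* = 42.5.
q* = 323 − 6(42.5) = 68.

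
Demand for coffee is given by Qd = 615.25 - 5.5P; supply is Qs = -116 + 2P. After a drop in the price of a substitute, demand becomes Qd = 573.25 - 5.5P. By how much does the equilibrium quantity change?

Original equilibrium: P* = 97.5, Q* = 79.
New equilibrium: 573.25 - 5.5P = -116 + 2P, so 689.25 = 7.5P and P' = 91.9; Q' = 573.25 − 5.5(91.9) = 67.8.
Change in quantity: 67.8 − 79 = -11.2.

ΔQ = -11.2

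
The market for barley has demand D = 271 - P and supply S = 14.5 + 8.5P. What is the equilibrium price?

Set D = S: 271 - P = 14.5 + 8.5P.
256.5 = 9.5P, so P* = 27.
Q* = 271 − 1(27) = 244.

P* = 27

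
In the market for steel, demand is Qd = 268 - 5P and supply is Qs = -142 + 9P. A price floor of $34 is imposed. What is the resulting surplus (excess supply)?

Equilibrium price would be P* = 205/7, so the floor at 34 binds.
At P = 34: Qd = 98, Qs = 164.
Surplus = 164 − 98 = 66.

Surplus = 66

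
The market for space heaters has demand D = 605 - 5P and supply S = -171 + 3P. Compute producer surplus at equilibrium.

Producer surplus = 2400

Equilibrium: 605 - 5P = -171 + 3P gives P* = 97, Q* = 120.
Supply starts at P = 57 (where S = 0).
PS = ½(97 − 57)(120) = 2400.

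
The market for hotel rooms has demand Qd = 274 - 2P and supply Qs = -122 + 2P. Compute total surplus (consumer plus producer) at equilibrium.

Equilibrium: 274 - 2P = -122 + 2P gives P* = 99, Q* = 76.
Demand choke price: P = 137; supply starts at P = 61.
CS = ½(137 − 99)(76) = 1444; PS = ½(99 − 61)(76) = 1444.

Total surplus = 2888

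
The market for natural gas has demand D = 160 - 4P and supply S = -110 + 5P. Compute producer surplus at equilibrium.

Equilibrium: 160 - 4P = -110 + 5P gives P* = 30, Q* = 40.
Supply starts at P = 22 (where S = 0).
PS = ½(30 − 22)(40) = 160.

Producer surplus = 160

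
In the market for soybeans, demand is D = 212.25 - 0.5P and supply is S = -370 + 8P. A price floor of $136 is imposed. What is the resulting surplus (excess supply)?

Surplus = 573.75

Equilibrium price would be P* = 68.5, so the floor at 136 binds.
At P = 136: D = 144.25, S = 718.
Surplus = 718 − 144.25 = 573.75.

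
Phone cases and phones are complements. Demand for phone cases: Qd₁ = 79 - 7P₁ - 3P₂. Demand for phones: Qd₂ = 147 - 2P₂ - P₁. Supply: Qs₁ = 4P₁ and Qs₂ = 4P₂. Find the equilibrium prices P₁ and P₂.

P₁ = 11/21, P₂ = 1538/63

Market 1: 79 - 7P₁ - 3P₂ = 4P₁ → 11P₁ + 3P₂ = 79.
Market 2: 6P₂ + P₁ = 147.
Eliminating P₂: 6×(1) − 3×(2) gives 63P₁ = 33, so P₁ = 11/21.
Back-substitute into (2): P₂ = (147 − 1×11/21) / 6 = 1538/63.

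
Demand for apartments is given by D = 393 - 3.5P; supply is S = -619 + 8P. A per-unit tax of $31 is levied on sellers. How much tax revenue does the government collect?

Pre-tax equilibrium: P* = 88, Q* = 85.
Tax on sellers shifts supply to S = -619 + 8(P − 31) = -867 + 8P.
393 - 3.5P = -867 + 8P gives buyer price Pb = 2520/23; sellers receive Ps = 2520/23 − 31 = 1807/23.
New quantity: Q = 393 − 3.5(2520/23) = 219/23.
Revenue = 31 × 219/23 = 6789/23.

Tax revenue = 6789/23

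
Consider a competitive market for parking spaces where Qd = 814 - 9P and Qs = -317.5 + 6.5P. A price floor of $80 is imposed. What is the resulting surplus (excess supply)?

Equilibrium price would be P* = 73, so the floor at 80 binds.
At P = 80: Qd = 94, Qs = 202.5.
Surplus = 202.5 − 94 = 108.5.

Surplus = 108.5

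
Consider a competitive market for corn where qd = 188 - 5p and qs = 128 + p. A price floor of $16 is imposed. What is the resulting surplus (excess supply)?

Surplus = 36

Equilibrium price would be p* = 10, so the floor at 16 binds.
At p = 16: qd = 108, qs = 144.
Surplus = 144 − 108 = 36.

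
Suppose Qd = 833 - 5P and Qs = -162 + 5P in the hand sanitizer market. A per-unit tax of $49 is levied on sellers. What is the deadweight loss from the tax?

Pre-tax equilibrium: P* = 99.5, Q* = 335.5.
Tax on sellers shifts supply to Qs = -162 + 5(P − 49) = -407 + 5P.
833 - 5P = -407 + 5P gives buyer price Pb = 124; sellers receive Ps = 124 − 49 = 75.
New quantity: Q = 833 − 5(124) = 213.
DWL = ½ × 49 × (335.5 − 213) = 3001.25.

Deadweight loss = 3001.25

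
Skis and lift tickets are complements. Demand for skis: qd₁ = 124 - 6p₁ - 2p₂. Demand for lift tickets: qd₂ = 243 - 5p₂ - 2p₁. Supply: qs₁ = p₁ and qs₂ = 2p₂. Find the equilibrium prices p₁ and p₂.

p₁ = 382/45, p₂ = 1453/45

Market 1: 124 - 6p₁ - 2p₂ = p₁ → 7p₁ + 2p₂ = 124.
Market 2: 7p₂ + 2p₁ = 243.
Eliminating p₂: 7×(1) − 2×(2) gives 45p₁ = 382, so p₁ = 382/45.
Back-substitute into (2): p₂ = (243 − 2×382/45) / 7 = 1453/45.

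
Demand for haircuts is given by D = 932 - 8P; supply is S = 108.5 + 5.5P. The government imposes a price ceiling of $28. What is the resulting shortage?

Equilibrium price would be P* = 61, so the ceiling at 28 binds.
At P = 28: D = 932 − 8(28) = 708, S = 108.5 + 5.5(28) = 262.5.
Shortage = 708 − 262.5 = 445.5.

Shortage = 445.5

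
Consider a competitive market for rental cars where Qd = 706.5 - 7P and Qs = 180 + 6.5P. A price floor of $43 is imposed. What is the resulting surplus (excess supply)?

Surplus = 54

Equilibrium price would be P* = 39, so the floor at 43 binds.
At P = 43: Qd = 405.5, Qs = 459.5.
Surplus = 459.5 − 405.5 = 54.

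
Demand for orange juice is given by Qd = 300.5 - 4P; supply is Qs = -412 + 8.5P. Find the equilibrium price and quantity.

Set Qd = Qs: 300.5 - 4P = -412 + 8.5P.
712.5 = 12.5P, so P* = 57.
Q* = 300.5 − 4(57) = 72.5.

P* = 57, Q* = 72.5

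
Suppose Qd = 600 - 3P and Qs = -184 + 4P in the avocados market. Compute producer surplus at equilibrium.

Producer surplus = 8712

Equilibrium: 600 - 3P = -184 + 4P gives P* = 112, Q* = 264.
Supply starts at P = 46 (where Qs = 0).
PS = ½(112 − 46)(264) = 8712.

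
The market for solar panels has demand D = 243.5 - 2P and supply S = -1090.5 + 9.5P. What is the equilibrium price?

Set D = S: 243.5 - 2P = -1090.5 + 9.5P.
1334 = 11.5P, so P* = 116.
Q* = 243.5 − 2(116) = 11.5.

P* = 116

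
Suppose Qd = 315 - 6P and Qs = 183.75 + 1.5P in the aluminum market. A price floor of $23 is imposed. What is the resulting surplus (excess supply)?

Equilibrium price would be P* = 17.5, so the floor at 23 binds.
At P = 23: Qd = 177, Qs = 218.25.
Surplus = 218.25 − 177 = 41.25.

Surplus = 41.25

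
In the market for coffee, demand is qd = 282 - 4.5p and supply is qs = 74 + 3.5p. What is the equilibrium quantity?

Set qd = qs: 282 - 4.5p = 74 + 3.5p.
208 = 8p, so p* = 26.
q* = 282 − 4.5(26) = 165.

q* = 165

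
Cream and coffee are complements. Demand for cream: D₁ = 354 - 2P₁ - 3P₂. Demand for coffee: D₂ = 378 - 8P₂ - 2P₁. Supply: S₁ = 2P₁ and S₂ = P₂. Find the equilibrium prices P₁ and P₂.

Market 1: 354 - 2P₁ - 3P₂ = 2P₁ → 4P₁ + 3P₂ = 354.
Market 2: 9P₂ + 2P₁ = 378.
Eliminating P₂: 9×(1) − 3×(2) gives 30P₁ = 2052, so P₁ = 68.4.
Back-substitute into (2): P₂ = (378 − 2×68.4) / 9 = 26.8.

P₁ = 68.4, P₂ = 26.8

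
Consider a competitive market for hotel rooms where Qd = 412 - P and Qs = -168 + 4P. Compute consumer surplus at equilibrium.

Consumer surplus = 43808

Equilibrium: 412 - P = -168 + 4P gives P* = 116, Q* = 296.
Demand choke price (Qd = 0): P = 412.
CS = ½(412 − 116)(296) = 43808.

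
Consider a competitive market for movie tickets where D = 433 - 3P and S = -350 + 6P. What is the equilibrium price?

Set D = S: 433 - 3P = -350 + 6P.
783 = 9P, so P* = 87.
Q* = 433 − 3(87) = 172.

P* = 87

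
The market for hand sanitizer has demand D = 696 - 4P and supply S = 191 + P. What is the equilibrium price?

P* = 101

Set D = S: 696 - 4P = 191 + P.
505 = 5P, so P* = 101.
Q* = 696 − 4(101) = 292.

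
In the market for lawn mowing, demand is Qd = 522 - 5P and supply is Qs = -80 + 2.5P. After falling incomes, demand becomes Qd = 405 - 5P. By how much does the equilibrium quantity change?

ΔQ = -39

Original equilibrium: P* = 1204/15, Q* = 362/3.
New equilibrium: 405 - 5P = -80 + 2.5P, so 485 = 7.5P and P' = 194/3; Q' = 405 − 5(194/3) = 245/3.
Change in quantity: 245/3 − 362/3 = -39.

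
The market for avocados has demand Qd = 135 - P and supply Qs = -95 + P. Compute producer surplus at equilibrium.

Producer surplus = 200

Equilibrium: 135 - P = -95 + P gives P* = 115, Q* = 20.
Supply starts at P = 95 (where Qs = 0).
PS = ½(115 − 95)(20) = 200.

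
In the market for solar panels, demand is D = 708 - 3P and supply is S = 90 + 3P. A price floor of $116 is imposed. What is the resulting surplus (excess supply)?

Surplus = 78

Equilibrium price would be P* = 103, so the floor at 116 binds.
At P = 116: D = 360, S = 438.
Surplus = 438 − 360 = 78.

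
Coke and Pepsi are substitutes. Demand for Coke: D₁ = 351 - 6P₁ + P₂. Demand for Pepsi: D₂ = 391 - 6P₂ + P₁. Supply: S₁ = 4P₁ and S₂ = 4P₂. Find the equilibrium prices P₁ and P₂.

P₁ = 3901/99, P₂ = 4261/99

Market 1: 351 - 6P₁ + P₂ = 4P₁ → 10P₁ - P₂ = 351.
Market 2: 10P₂ - P₁ = 391.
Eliminating P₂: 10×(1) + 1×(2) gives 99P₁ = 3901, so P₁ = 3901/99.
Back-substitute into (2): P₂ = (391 + 1×3901/99) / 10 = 4261/99.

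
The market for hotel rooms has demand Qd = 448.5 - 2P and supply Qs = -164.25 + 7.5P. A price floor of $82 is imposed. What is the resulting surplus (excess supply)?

Surplus = 166.25

Equilibrium price would be P* = 64.5, so the floor at 82 binds.
At P = 82: Qd = 284.5, Qs = 450.75.
Surplus = 450.75 − 284.5 = 166.25.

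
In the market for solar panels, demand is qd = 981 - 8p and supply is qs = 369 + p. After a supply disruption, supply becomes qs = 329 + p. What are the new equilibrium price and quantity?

p' = 652/9, q' = 3613/9

Original equilibrium: p* = 68, q* = 437.
New equilibrium: 981 - 8p = 329 + p, so 652 = 9p and p' = 652/9; q' = 981 − 8(652/9) = 3613/9.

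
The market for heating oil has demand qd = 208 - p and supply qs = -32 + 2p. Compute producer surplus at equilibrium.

Equilibrium: 208 - p = -32 + 2p gives p* = 80, q* = 128.
Supply starts at p = 16 (where qs = 0).
PS = ½(80 − 16)(128) = 4096.

Producer surplus = 4096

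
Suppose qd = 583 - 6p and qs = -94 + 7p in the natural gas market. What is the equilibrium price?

Set qd = qs: 583 - 6p = -94 + 7p.
677 = 13p, so p* = 677/13.
q* = 583 − 6(677/13) = 3517/13.

p* = 677/13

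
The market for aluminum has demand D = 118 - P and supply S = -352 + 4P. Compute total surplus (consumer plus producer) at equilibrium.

Total surplus = 360

Equilibrium: 118 - P = -352 + 4P gives P* = 94, Q* = 24.
Demand choke price: P = 118; supply starts at P = 88.
CS = ½(118 − 94)(24) = 288; PS = ½(94 − 88)(24) = 72.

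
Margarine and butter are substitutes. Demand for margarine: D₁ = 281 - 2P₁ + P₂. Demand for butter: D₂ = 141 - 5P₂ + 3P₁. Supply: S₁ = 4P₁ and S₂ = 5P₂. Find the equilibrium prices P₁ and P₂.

Market 1: 281 - 2P₁ + P₂ = 4P₁ → 6P₁ - P₂ = 281.
Market 2: 10P₂ - 3P₁ = 141.
Eliminating P₂: 10×(1) + 1×(2) gives 57P₁ = 2951, so P₁ = 2951/57.
Back-substitute into (2): P₂ = (141 + 3×2951/57) / 10 = 563/19.

P₁ = 2951/57, P₂ = 563/19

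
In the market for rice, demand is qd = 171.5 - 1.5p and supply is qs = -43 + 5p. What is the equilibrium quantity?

Set qd = qs: 171.5 - 1.5p = -43 + 5p.
214.5 = 6.5p, so p* = 33.
q* = 171.5 − 1.5(33) = 122.

q* = 122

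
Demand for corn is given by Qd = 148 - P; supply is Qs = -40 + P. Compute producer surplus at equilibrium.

Producer surplus = 1458

Equilibrium: 148 - P = -40 + P gives P* = 94, Q* = 54.
Supply starts at P = 40 (where Qs = 0).
PS = ½(94 − 40)(54) = 1458.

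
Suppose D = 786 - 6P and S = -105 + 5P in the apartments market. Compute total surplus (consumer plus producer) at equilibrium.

Total surplus = 16500

Equilibrium: 786 - 6P = -105 + 5P gives P* = 81, Q* = 300.
Demand choke price: P = 131; supply starts at P = 21.
CS = ½(131 − 81)(300) = 7500; PS = ½(81 − 21)(300) = 9000.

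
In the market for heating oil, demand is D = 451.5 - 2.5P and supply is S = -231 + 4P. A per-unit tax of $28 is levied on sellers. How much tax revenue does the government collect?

Pre-tax equilibrium: P* = 105, Q* = 189.
Tax on sellers shifts supply to S = -231 + 4(P − 28) = -343 + 4P.
451.5 - 2.5P = -343 + 4P gives buyer price Pb = 1589/13; sellers receive Ps = 1589/13 − 28 = 1225/13.
New quantity: Q = 451.5 − 2.5(1589/13) = 1897/13.
Revenue = 28 × 1897/13 = 53116/13.

Tax revenue = 53116/13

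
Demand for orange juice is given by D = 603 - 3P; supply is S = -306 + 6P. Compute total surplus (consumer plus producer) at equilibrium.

Total surplus = 22500

Equilibrium: 603 - 3P = -306 + 6P gives P* = 101, Q* = 300.
Demand choke price: P = 201; supply starts at P = 51.
CS = ½(201 − 101)(300) = 15000; PS = ½(101 − 51)(300) = 7500.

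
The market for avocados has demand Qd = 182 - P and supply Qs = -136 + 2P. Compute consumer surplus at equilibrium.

Consumer surplus = 2888

Equilibrium: 182 - P = -136 + 2P gives P* = 106, Q* = 76.
Demand choke price (Qd = 0): P = 182.
CS = ½(182 − 106)(76) = 2888.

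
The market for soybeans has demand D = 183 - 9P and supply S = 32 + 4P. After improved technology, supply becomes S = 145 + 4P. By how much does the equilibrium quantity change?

Original equilibrium: P* = 151/13, Q* = 1020/13.
New equilibrium: 183 - 9P = 145 + 4P, so 38 = 13P and P' = 38/13; Q' = 183 − 9(38/13) = 2037/13.
Change in quantity: 2037/13 − 1020/13 = 1017/13.

ΔQ = 1017/13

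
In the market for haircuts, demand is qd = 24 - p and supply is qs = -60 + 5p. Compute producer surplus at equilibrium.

Equilibrium: 24 - p = -60 + 5p gives p* = 14, q* = 10.
Supply starts at p = 12 (where qs = 0).
PS = ½(14 − 12)(10) = 10.

Producer surplus = 10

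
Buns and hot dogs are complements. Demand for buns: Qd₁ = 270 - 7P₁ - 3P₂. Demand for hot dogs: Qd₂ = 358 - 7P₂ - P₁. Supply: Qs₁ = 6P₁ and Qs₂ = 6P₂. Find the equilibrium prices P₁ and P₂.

P₁ = 1218/83, P₂ = 2192/83

Market 1: 270 - 7P₁ - 3P₂ = 6P₁ → 13P₁ + 3P₂ = 270.
Market 2: 13P₂ + P₁ = 358.
Eliminating P₂: 13×(1) − 3×(2) gives 166P₁ = 2436, so P₁ = 1218/83.
Back-substitute into (2): P₂ = (358 − 1×1218/83) / 13 = 2192/83.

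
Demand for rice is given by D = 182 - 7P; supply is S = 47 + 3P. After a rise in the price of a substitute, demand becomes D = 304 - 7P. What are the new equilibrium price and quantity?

P' = 25.7, Q' = 124.1

Original equilibrium: P* = 13.5, Q* = 87.5.
New equilibrium: 304 - 7P = 47 + 3P, so 257 = 10P and P' = 25.7; Q' = 304 − 7(25.7) = 124.1.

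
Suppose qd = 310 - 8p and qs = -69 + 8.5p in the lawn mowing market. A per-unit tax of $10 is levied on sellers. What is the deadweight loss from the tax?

Pre-tax equilibrium: p* = 758/33, q* = 4166/33.
Tax on sellers shifts supply to qs = -69 + 8.5(p − 10) = -154 + 8.5p.
310 - 8p = -154 + 8.5p gives buyer price pb = 928/33; sellers receive ps = 928/33 − 10 = 598/33.
New quantity: q = 310 − 8(928/33) = 2806/33.
DWL = ½ × 10 × (4166/33 − 2806/33) = 6800/33.

Deadweight loss = 6800/33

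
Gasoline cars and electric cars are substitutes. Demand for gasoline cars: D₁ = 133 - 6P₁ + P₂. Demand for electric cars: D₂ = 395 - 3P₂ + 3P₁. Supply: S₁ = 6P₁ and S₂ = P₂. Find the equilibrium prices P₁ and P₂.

P₁ = 20.6, P₂ = 114.2

Market 1: 133 - 6P₁ + P₂ = 6P₁ → 12P₁ - P₂ = 133.
Market 2: 4P₂ - 3P₁ = 395.
Eliminating P₂: 4×(1) + 1×(2) gives 45P₁ = 927, so P₁ = 20.6.
Back-substitute into (2): P₂ = (395 + 3×20.6) / 4 = 114.2.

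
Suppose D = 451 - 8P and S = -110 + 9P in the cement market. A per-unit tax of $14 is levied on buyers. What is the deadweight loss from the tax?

Deadweight loss = 7056/17

Pre-tax equilibrium: P* = 33, Q* = 187.
Tax on buyers shifts demand to D = 451 − 8(P + 14) = 339 - 8P.
339 - 8P = -110 + 9P gives seller price Ps = 449/17; buyers pay Pb = 449/17 + 14 = 687/17.
New quantity: Q = 451 − 8(687/17) = 2171/17.
DWL = ½ × 14 × (187 − 2171/17) = 7056/17.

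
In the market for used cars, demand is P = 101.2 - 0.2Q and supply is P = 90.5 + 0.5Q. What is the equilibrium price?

P* = 687/7

Set the two price expressions equal: 101.2 - 0.2Q = 90.5 + 0.5Q.
10.7 = 0.7Q, so Q* = 107/7.
P* = 101.2 − (0.2)(107/7) = 687/7.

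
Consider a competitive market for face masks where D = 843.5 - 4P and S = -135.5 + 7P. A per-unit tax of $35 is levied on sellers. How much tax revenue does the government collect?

Tax revenue = 306775/22

Pre-tax equilibrium: P* = 89, Q* = 487.5.
Tax on sellers shifts supply to S = -135.5 + 7(P − 35) = -380.5 + 7P.
843.5 - 4P = -380.5 + 7P gives buyer price Pb = 1224/11; sellers receive Ps = 1224/11 − 35 = 839/11.
New quantity: Q = 843.5 − 4(1224/11) = 8765/22.
Revenue = 35 × 8765/22 = 306775/22.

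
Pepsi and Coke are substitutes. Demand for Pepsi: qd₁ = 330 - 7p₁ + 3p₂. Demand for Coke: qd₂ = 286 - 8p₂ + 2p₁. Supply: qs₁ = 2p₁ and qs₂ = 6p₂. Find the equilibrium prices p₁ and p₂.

Market 1: 330 - 7p₁ + 3p₂ = 2p₁ → 9p₁ - 3p₂ = 330.
Market 2: 14p₂ - 2p₁ = 286.
Eliminating p₂: 14×(1) + 3×(2) gives 120p₁ = 5478, so p₁ = 45.65.
Back-substitute into (2): p₂ = (286 + 2×45.65) / 14 = 26.95.

p₁ = 45.65, p₂ = 26.95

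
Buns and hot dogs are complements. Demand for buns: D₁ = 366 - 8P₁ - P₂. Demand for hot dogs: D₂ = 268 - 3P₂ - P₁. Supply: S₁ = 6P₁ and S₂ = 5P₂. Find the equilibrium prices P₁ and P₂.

P₁ = 2660/111, P₂ = 3386/111

Market 1: 366 - 8P₁ - P₂ = 6P₁ → 14P₁ + P₂ = 366.
Market 2: 8P₂ + P₁ = 268.
Eliminating P₂: 8×(1) − 1×(2) gives 111P₁ = 2660, so P₁ = 2660/111.
Back-substitute into (2): P₂ = (268 − 1×2660/111) / 8 = 3386/111.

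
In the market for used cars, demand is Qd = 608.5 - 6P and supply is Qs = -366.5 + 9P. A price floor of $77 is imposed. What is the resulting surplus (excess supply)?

Equilibrium price would be P* = 65, so the floor at 77 binds.
At P = 77: Qd = 146.5, Qs = 326.5.
Surplus = 326.5 − 146.5 = 180.

Surplus = 180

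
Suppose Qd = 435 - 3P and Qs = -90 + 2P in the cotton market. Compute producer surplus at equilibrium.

Equilibrium: 435 - 3P = -90 + 2P gives P* = 105, Q* = 120.
Supply starts at P = 45 (where Qs = 0).
PS = ½(105 − 45)(120) = 3600.

Producer surplus = 3600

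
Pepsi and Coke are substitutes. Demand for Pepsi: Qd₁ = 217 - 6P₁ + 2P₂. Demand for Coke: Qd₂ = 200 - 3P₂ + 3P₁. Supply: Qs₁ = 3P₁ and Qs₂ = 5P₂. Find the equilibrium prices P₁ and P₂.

P₁ = 356/11, P₂ = 817/22

Market 1: 217 - 6P₁ + 2P₂ = 3P₁ → 9P₁ - 2P₂ = 217.
Market 2: 8P₂ - 3P₁ = 200.
Eliminating P₂: 8×(1) + 2×(2) gives 66P₁ = 2136, so P₁ = 356/11.
Back-substitute into (2): P₂ = (200 + 3×356/11) / 8 = 817/22.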